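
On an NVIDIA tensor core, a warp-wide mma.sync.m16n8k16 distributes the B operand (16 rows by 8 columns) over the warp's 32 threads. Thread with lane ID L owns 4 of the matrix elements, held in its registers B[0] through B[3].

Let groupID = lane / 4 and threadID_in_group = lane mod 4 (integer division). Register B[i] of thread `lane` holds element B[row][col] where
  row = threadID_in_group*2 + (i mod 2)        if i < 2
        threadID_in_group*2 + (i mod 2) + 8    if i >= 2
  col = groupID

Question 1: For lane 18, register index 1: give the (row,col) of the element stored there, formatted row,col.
5,4

18: g=4,t=2
[1] (2*2+1+0,4) = (5,4)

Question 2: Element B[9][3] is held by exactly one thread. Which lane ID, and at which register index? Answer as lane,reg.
c=3→G=3  r=9→rhi=1,T=0,p=1
L=3*4+0=12  i=1*2+1=3

12,3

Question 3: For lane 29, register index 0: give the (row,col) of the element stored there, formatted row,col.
2,7

L=29⇒gr=29>>2=7, th=29&3=1
[0]⇒row 1·2+0+0=2  col gr=7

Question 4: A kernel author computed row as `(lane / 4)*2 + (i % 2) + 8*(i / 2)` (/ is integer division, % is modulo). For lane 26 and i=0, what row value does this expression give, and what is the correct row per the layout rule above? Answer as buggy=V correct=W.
`(lane / 4)*2 + (i % 2) + 8*(i / 2)`[26,0]->12
lane 26: g=6 (26/4), t=2 (26%4)
i=0: r=2*2+0+0=4, c=g=6
row: 12 vs 4

buggy=12 correct=4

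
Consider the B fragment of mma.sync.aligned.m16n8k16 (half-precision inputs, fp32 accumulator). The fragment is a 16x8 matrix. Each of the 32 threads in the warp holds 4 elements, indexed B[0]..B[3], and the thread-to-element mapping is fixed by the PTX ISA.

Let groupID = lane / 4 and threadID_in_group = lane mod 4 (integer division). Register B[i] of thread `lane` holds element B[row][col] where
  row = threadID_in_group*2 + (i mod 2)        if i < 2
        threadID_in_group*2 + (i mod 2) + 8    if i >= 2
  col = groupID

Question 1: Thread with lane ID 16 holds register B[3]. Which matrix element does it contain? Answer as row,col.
9,4

16: gr=4,th=0
[3] (0*2+1+8,4) = (9,4)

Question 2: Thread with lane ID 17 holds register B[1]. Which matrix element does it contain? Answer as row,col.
L=17=>grp=17>>2=4, tig=17&3=1
[1]=>row 1·2+1+0=3  col grp=4

3,4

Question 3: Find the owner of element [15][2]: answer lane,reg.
c: 2->gid=2  r: 15->r8=1,tid=3,i&1=1
L=2*4+3=11  i=1*2+1=3

11,3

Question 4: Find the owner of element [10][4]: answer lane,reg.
c: 4->gid=4  r: 10->r8=1,tid=1,i&1=0
L=4*4+1=17  i=1*2+0=2

17,2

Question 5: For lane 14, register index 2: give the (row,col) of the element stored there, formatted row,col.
12,3

L=14->gid=14>>2=3, tid=14&3=2
[2]->row 2·2+0+8=12  col gid=3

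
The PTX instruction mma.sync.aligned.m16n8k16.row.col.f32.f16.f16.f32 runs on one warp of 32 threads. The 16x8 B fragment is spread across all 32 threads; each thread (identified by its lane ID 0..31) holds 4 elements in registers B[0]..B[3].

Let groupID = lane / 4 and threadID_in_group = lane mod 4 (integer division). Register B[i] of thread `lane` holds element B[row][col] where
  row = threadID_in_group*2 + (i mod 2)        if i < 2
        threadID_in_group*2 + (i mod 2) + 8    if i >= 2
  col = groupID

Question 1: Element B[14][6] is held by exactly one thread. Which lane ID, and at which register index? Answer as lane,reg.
27,2

c=6⇒gr=6  r=14⇒Rb=1,th=3,odd=0
L=6*4+3=27  i=1*2+0=2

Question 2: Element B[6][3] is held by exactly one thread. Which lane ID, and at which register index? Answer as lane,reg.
15,0

c=3⇒gr=3  r=6⇒Rb=0,th=3,odd=0
L=3*4+3=15  i=0*2+0=0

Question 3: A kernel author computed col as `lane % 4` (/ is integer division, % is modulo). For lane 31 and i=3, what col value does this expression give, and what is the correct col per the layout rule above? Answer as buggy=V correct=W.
buggy=3 correct=7

`lane % 4`[31,3]->3
lane 31: gid=7 (31/4), tid=3 (31%4)
i=3: r=3*2+1+8=15, c=gid=7
col: 3 vs 7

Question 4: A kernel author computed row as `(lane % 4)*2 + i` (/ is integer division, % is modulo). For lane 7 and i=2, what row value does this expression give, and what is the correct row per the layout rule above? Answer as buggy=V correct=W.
buggy=8 correct=14

`(lane % 4)*2 + i`[7,2]=>8
lane 7=>7/4=1, 7 mod 4=3
i=2  r:2·3+0+8=>14  c:1
row: 8 vs 14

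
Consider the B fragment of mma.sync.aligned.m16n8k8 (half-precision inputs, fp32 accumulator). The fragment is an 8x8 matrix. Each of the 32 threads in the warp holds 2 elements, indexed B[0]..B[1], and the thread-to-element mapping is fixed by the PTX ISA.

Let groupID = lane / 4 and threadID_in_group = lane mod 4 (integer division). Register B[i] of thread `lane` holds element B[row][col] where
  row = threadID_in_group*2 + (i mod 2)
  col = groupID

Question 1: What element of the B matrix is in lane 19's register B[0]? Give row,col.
19: G=4,T=3
[0] (3*2+0,4) = (6,4)

6,4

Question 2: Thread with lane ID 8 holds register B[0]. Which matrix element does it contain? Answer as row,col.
8: gr=2,th=0
[0] (0*2+0,2) = (0,2)

0,2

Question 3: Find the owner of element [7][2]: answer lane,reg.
11,1

c=2⇒gr=2  r=7⇒th=3,odd=1
L=2*4+3=11  i=1=1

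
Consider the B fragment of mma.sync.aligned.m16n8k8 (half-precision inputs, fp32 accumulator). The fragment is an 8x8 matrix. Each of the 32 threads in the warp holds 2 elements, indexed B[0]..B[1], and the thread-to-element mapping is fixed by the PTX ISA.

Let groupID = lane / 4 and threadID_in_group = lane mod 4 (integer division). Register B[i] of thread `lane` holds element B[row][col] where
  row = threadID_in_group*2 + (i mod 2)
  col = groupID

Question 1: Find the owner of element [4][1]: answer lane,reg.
6,0

c=1⇒gr=1  r=4⇒th=2,odd=0
L=1*4+2=6  i=0=0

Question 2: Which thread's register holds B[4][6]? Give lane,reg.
26,0

c=6⇒gr=6  r=4⇒th=2,odd=0
L=6*4+2=26  i=0=0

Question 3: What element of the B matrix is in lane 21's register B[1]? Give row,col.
3,5

21: G=5,T=1
[1] (1*2+1,5) = (3,5)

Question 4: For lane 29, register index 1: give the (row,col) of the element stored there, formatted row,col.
3,7

L=29→G=29>>2=7, T=29&3=1
[1]→row 1·2+1=3  col G=7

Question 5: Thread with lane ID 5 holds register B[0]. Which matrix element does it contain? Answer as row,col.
2,1

L=5->g=5>>2=1, t=5&3=1
[0]->row 1·2+0=2  col g=1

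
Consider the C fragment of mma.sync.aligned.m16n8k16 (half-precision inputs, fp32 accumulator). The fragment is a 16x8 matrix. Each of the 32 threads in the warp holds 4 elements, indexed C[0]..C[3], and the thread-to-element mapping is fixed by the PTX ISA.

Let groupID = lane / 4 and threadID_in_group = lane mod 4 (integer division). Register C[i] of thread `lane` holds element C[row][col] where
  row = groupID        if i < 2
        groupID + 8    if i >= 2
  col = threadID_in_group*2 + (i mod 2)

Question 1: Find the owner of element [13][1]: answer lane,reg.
20,3

r=13⇒gr=5,Rb=1  c=1⇒th=0,odd=1
L=5*4+0=20  i=1*2+1=3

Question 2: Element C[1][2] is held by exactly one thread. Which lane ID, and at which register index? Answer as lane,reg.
5,0

r=1→G=1,rhi=0  c=2→T=1,p=0
L=1*4+1=5  i=0*2+0=0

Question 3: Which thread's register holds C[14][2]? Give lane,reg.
25,2

r=14⇒gr=6,Rb=1  c=2⇒th=1,odd=0
L=6*4+1=25  i=1*2+0=2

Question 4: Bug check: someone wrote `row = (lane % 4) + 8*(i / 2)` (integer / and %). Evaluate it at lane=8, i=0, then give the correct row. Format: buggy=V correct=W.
`(lane % 4) + 8*(i / 2)`[8,0]⇒0
L=8⇒gr=8>>2=2, th=8&3=0
[0]⇒row 2+0=2  col 0·2+0=0
row: 0 vs 2

buggy=0 correct=2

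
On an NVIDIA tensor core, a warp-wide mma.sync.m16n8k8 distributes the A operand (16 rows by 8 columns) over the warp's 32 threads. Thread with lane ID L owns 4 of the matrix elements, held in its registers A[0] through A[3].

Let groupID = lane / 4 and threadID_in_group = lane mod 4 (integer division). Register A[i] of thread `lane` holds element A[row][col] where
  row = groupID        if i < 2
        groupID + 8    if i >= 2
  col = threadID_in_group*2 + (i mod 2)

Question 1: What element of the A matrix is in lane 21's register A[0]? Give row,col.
5,2

lane 21->21/4=5, 21 mod 4=1
i=0  r:5+0->5  c:2·1+0->2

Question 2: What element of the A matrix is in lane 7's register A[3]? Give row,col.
lane 7: gid=1 (7/4), tid=3 (7%4)
i=3: r=1+8=9, c=3*2+1=7

9,7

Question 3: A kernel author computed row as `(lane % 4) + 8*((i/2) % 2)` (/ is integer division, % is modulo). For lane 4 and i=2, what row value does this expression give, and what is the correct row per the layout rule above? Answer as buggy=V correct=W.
`(lane % 4) + 8*((i/2) % 2)`[4,2]=>8
lane 4: grp=1 (4/4), tig=0 (4%4)
i=2: r=1+8=9, c=0*2+0=0
row: 8 vs 9

buggy=8 correct=9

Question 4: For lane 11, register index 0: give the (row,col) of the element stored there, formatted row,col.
L=11->g=11>>2=2, t=11&3=3
[0]->row 2+0=2  col 3·2+0=6

2,6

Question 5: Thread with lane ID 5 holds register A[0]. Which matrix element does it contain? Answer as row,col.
1,2

lane 5: gr=1 (5/4), th=1 (5%4)
i=0: r=1+0=1, c=1*2+0=2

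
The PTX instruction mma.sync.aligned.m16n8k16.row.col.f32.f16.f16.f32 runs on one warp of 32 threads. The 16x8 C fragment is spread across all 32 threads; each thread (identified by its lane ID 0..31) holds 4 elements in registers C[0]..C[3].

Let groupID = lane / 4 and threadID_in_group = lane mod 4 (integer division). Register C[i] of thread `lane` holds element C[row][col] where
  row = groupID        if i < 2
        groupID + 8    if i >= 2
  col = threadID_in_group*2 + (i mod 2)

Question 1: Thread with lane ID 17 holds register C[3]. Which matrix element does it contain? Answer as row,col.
12,3

lane 17=>17/4=4, 17 mod 4=1
i=3  r:4+8=>12  c:2·1+1=>3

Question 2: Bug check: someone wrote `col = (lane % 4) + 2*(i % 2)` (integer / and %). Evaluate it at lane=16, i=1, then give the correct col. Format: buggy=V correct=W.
buggy=2 correct=1

`(lane % 4) + 2*(i % 2)`[16,1]=>2
lane 16=>16/4=4, 16 mod 4=0
i=1  r:4+0=>4  c:2·0+1=>1
col: 2 vs 1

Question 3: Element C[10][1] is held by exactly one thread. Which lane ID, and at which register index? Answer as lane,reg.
r=10->g=2,rb=1  c=1->t=0,b0=1
L=2*4+0=8  i=1*2+1=3

8,3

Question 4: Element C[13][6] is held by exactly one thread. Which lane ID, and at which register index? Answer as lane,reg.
23,2

r: 13->gid=5,r8=1  c: 6->tid=3,i&1=0
L=5*4+3=23  i=1*2+0=2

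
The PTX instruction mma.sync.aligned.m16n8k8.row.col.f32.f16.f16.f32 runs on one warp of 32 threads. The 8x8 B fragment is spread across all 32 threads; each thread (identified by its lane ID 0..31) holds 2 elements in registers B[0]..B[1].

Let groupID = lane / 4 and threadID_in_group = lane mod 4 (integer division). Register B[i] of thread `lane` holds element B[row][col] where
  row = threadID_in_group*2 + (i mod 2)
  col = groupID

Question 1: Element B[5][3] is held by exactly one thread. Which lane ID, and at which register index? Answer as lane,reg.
c=3->g=3  r=5->t=2,b0=1
L=3*4+2=14  i=1=1

14,1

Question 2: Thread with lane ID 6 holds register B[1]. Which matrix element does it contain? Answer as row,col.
5,1

lane 6: G=1 (6/4), T=2 (6%4)
i=1: r=2*2+1=5, c=G=1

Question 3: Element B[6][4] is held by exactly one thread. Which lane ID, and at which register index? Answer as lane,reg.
c: 4->gid=4  r: 6->tid=3,i&1=0
L=4*4+3=19  i=0=0

19,0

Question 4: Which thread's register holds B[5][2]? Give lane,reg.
c: 2->gid=2  r: 5->tid=2,i&1=1
L=2*4+2=10  i=1=1

10,1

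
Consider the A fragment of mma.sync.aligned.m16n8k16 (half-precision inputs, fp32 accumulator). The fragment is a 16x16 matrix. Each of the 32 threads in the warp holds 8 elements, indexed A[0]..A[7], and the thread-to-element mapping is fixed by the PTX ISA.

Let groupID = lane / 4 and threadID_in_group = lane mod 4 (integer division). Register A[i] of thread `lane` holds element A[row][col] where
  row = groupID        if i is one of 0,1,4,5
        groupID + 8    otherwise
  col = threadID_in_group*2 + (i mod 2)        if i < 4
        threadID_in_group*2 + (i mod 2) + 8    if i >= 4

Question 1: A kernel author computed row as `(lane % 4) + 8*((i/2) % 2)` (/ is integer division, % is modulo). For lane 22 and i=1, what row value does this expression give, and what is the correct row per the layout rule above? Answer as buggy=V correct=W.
`(lane % 4) + 8*((i/2) % 2)`[22,1]→2
lane 22→22/4=5, 22 mod 4=2
i=1  r:5+0→5  c:2·2+1+0→5
row: 2 vs 5

buggy=2 correct=5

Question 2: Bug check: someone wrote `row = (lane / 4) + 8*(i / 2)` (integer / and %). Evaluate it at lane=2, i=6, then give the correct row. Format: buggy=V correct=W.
`(lane / 4) + 8*(i / 2)`[2,6]=>24
2: grp=0,tig=2
[6] (0+8,2*2+0+8) = (8,12)
row: 24 vs 8

buggy=24 correct=8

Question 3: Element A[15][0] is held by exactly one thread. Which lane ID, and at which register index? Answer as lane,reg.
28,2

r=15->g=7,rb=1  c=0->cb=0,t=0,b0=0
L=7*4+0=28  i=0*4+1*2+0=2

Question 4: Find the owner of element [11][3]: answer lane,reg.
r=11->g=3,rb=1  c=3->cb=0,t=1,b0=1
L=3*4+1=13  i=0*4+1*2+1=3

13,3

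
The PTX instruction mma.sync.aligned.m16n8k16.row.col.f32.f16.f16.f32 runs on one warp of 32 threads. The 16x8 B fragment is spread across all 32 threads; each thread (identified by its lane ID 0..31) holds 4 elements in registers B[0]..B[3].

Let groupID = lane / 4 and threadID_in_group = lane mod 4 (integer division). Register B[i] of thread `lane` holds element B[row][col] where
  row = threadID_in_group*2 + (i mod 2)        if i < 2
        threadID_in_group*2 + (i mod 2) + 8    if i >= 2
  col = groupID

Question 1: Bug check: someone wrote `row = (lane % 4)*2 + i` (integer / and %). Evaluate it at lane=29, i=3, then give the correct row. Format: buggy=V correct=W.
`(lane % 4)*2 + i`[29,3]⇒5
lane 29: gr=7 (29/4), th=1 (29%4)
i=3: r=1*2+1+8=11, c=gr=7
row: 5 vs 11

buggy=5 correct=11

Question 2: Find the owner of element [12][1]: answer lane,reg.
6,2

c: 1->gid=1  r: 12->r8=1,tid=2,i&1=0
L=1*4+2=6  i=1*2+0=2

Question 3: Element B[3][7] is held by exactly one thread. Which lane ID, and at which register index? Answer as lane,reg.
c=7->g=7  r=3->rb=0,t=1,b0=1
L=7*4+1=29  i=0*2+1=1

29,1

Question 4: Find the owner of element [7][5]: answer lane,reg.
c:5=>grp=5  r:7=>rB=0,tig=3,lo=1
L=5*4+3=23  i=0*2+1=1

23,1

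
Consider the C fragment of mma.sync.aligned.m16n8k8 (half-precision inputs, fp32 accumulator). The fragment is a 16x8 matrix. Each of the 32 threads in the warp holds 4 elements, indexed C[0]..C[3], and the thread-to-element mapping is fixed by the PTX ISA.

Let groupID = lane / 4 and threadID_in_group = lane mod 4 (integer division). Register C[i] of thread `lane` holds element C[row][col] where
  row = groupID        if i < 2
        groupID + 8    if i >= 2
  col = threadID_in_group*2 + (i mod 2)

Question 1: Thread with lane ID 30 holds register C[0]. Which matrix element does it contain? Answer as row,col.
7,4

L=30→G=30>>2=7, T=30&3=2
[0]→row 7+0=7  col 2·2+0=4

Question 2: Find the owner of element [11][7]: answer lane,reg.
15,3

r=11->g=3,rb=1  c=7->t=3,b0=1
L=3*4+3=15  i=1*2+1=3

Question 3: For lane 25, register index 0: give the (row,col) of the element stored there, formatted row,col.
lane 25: gr=6 (25/4), th=1 (25%4)
i=0: r=6+0=6, c=1*2+0=2

6,2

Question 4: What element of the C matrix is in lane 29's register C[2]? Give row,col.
15,2

L=29->g=29>>2=7, t=29&3=1
[2]->row 7+8=15  col 1·2+0=2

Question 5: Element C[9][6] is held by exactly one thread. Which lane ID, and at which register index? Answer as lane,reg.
7,2

r=9→G=1,rhi=1  c=6→T=3,p=0
L=1*4+3=7  i=1*2+0=2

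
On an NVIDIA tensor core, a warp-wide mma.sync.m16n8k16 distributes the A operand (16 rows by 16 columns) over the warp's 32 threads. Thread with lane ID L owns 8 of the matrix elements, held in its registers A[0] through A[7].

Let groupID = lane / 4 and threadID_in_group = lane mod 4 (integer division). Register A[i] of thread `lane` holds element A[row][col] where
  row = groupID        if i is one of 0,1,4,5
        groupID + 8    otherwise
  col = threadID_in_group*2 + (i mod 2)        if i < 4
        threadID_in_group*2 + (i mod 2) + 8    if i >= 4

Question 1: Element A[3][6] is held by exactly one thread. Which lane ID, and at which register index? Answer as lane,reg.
15,0

r: 3->gid=3,r8=0  c: 6->c8=0,tid=3,i&1=0
L=3*4+3=15  i=0*4+0*2+0=0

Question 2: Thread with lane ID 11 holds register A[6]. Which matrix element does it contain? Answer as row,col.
10,14

lane 11: g=2 (11/4), t=3 (11%4)
i=6: r=2+8=10, c=3*2+0+8=14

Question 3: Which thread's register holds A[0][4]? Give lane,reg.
r=0→G=0,rhi=0  c=4→chi=0,T=2,p=0
L=0*4+2=2  i=0*4+0*2+0=0

2,0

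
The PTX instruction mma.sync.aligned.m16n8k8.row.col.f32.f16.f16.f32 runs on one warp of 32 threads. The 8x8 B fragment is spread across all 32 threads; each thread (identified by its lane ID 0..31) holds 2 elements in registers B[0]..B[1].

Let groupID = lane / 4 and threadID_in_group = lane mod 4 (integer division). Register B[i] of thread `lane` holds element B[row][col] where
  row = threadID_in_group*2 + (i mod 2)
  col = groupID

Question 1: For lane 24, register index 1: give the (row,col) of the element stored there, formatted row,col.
1,6

lane 24->24/4=6, 24 mod 4=0
i=1  r:2·0+1->1  c:6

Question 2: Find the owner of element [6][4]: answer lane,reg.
19,0

c=4⇒gr=4  r=6⇒th=3,odd=0
L=4*4+3=19  i=0=0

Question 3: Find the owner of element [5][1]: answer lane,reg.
6,1

c: 1->gid=1  r: 5->tid=2,i&1=1
L=1*4+2=6  i=1=1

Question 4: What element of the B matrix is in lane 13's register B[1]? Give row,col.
lane 13->13/4=3, 13 mod 4=1
i=1  r:2·1+1->3  c:3

3,3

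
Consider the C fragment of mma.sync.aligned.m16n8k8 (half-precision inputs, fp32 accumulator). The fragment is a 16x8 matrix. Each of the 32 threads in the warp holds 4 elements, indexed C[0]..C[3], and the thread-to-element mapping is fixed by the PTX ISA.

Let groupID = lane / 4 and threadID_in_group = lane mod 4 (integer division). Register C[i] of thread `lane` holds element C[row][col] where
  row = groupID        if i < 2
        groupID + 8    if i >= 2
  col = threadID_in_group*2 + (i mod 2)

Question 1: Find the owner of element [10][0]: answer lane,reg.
8,2

r:10=>grp=2,rB=1  c:0=>tig=0,lo=0
L=2*4+0=8  i=1*2+0=2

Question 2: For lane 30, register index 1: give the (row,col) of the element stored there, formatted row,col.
lane 30: g=7 (30/4), t=2 (30%4)
i=1: r=7+0=7, c=2*2+1=5

7,5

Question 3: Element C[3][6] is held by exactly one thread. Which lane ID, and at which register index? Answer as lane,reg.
r=3->g=3,rb=0  c=6->t=3,b0=0
L=3*4+3=15  i=0*2+0=0

15,0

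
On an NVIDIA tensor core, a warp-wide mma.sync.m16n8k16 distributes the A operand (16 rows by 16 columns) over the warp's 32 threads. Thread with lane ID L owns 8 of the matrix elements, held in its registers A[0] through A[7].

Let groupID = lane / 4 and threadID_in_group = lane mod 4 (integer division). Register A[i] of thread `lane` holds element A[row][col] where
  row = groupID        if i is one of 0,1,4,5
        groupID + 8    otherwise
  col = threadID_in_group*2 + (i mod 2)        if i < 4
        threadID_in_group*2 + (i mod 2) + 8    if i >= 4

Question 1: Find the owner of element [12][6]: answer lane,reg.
r: 12->gid=4,r8=1  c: 6->c8=0,tid=3,i&1=0
L=4*4+3=19  i=0*4+1*2+0=2

19,2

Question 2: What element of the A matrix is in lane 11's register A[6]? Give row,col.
lane 11->11/4=2, 11 mod 4=3
i=6  r:2+8->10  c:2·3+0+8->14

10,14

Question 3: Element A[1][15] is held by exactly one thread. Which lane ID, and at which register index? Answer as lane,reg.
7,5

r=1→G=1,rhi=0  c=15→chi=1,T=3,p=1
L=1*4+3=7  i=1*4+0*2+1=5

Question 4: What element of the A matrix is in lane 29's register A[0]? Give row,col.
7,2

lane 29: gr=7 (29/4), th=1 (29%4)
i=0: r=7+0=7, c=1*2+0+0=2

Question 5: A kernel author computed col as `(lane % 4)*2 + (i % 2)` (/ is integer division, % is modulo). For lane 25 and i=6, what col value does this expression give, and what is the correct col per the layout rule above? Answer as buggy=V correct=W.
buggy=2 correct=10

`(lane % 4)*2 + (i % 2)`[25,6]⇒2
25: gr=6,th=1
[6] (6+8,1*2+0+8) = (14,10)
col: 2 vs 10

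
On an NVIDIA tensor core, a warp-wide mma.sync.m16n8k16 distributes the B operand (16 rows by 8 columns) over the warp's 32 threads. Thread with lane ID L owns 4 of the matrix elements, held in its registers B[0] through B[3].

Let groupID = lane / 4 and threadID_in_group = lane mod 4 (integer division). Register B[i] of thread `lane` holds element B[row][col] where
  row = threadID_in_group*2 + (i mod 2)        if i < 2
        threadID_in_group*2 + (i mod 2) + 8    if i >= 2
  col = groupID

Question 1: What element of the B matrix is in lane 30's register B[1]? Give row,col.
5,7

lane 30→30/4=7, 30 mod 4=2
i=1  r:2·2+1+0→5  c:7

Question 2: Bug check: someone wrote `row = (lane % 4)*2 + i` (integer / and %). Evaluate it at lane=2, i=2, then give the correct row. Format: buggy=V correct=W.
buggy=6 correct=12

`(lane % 4)*2 + i`[2,2]=>6
L=2=>grp=2>>2=0, tig=2&3=2
[2]=>row 2·2+0+8=12  col grp=0
row: 6 vs 12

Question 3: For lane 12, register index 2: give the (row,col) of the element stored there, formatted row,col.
8,3

lane 12⇒12/4=3, 12 mod 4=0
i=2  r:2·0+0+8⇒8  c:3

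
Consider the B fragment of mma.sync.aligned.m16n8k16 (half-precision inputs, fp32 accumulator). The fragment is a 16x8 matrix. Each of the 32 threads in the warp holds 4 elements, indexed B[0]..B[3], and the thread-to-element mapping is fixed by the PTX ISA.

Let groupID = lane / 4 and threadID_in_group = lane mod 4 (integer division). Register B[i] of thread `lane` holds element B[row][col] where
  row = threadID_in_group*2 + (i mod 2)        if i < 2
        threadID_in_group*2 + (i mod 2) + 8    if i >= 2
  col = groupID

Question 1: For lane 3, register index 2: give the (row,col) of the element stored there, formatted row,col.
lane 3->3/4=0, 3 mod 4=3
i=2  r:2·3+0+8->14  c:0

14,0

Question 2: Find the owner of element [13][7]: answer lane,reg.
c=7→G=7  r=13→rhi=1,T=2,p=1
L=7*4+2=30  i=1*2+1=3

30,3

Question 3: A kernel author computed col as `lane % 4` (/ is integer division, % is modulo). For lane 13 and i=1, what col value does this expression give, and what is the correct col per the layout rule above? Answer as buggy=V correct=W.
`lane % 4`[13,1]->1
L=13->g=13>>2=3, t=13&3=1
[1]->row 1·2+1+0=3  col g=3
col: 1 vs 3

buggy=1 correct=3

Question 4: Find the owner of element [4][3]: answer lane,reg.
c=3⇒gr=3  r=4⇒Rb=0,th=2,odd=0
L=3*4+2=14  i=0*2+0=0

14,0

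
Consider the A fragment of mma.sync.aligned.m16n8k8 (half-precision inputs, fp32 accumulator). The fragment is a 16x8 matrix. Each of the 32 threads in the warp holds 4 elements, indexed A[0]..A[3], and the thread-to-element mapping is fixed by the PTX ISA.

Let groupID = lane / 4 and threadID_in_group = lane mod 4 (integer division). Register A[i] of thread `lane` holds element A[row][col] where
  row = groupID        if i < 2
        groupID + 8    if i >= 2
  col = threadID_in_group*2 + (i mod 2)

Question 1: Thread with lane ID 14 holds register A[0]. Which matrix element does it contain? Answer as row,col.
L=14=>grp=14>>2=3, tig=14&3=2
[0]=>row 3+0=3  col 2·2+0=4

3,4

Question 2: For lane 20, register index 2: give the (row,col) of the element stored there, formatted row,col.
13,0

lane 20->20/4=5, 20 mod 4=0
i=2  r:5+8->13  c:2·0+0->0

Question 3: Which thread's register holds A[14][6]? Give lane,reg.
27,2

r:14=>grp=6,rB=1  c:6=>tig=3,lo=0
L=6*4+3=27  i=1*2+0=2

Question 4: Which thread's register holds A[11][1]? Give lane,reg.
r=11⇒gr=3,Rb=1  c=1⇒th=0,odd=1
L=3*4+0=12  i=1*2+1=3

12,3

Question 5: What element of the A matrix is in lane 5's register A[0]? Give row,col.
L=5⇒gr=5>>2=1, th=5&3=1
[0]⇒row 1+0=1  col 1·2+0=2

1,2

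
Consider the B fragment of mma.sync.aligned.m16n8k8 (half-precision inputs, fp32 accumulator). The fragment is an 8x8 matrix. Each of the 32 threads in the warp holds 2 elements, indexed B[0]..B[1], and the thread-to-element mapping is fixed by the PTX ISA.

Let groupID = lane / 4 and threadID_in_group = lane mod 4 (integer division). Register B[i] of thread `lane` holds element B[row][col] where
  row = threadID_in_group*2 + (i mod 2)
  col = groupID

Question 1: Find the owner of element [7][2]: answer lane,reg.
11,1

c=2⇒gr=2  r=7⇒th=3,odd=1
L=2*4+3=11  i=1=1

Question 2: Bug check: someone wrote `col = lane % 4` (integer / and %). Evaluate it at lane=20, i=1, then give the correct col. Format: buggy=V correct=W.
`lane % 4`[20,1]=>0
lane 20: grp=5 (20/4), tig=0 (20%4)
i=1: r=0*2+1=1, c=grp=5
col: 0 vs 5

buggy=0 correct=5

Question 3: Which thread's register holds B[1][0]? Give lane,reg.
0,1

c=0→G=0  r=1→T=0,p=1
L=0*4+0=0  i=1=1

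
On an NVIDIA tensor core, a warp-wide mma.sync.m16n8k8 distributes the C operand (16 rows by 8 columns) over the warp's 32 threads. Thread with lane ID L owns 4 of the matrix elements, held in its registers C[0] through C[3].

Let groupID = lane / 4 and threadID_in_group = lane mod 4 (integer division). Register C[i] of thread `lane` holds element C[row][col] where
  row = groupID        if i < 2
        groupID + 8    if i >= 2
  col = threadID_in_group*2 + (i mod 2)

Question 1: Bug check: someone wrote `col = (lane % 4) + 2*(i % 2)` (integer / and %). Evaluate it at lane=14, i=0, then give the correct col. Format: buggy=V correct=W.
`(lane % 4) + 2*(i % 2)`[14,0]->2
L=14->g=14>>2=3, t=14&3=2
[0]->row 3+0=3  col 2·2+0=4
col: 2 vs 4

buggy=2 correct=4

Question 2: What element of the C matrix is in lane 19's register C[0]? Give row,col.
19: grp=4,tig=3
[0] (4+0,3*2+0) = (4,6)

4,6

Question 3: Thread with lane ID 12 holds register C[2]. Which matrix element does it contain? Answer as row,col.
11,0

L=12->g=12>>2=3, t=12&3=0
[2]->row 3+8=11  col 0·2+0=0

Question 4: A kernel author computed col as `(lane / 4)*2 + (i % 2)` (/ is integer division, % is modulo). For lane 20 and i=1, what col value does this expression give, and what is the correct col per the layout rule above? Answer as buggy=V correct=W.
`(lane / 4)*2 + (i % 2)`[20,1]->11
lane 20->20/4=5, 20 mod 4=0
i=1  r:5+0->5  c:2·0+1->1
col: 11 vs 1

buggy=11 correct=1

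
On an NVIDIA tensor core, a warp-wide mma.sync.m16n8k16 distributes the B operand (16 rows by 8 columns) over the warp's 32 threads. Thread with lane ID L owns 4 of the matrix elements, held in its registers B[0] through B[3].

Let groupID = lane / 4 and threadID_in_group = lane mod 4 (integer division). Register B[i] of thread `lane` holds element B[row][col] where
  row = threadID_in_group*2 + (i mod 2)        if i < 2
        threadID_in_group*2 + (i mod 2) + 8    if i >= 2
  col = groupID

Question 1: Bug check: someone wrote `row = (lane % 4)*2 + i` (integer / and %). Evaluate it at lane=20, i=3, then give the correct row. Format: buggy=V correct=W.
buggy=3 correct=9

`(lane % 4)*2 + i`[20,3]->3
lane 20->20/4=5, 20 mod 4=0
i=3  r:2·0+1+8->9  c:5
row: 3 vs 9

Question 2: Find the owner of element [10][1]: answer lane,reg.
5,2

c=1⇒gr=1  r=10⇒Rb=1,th=1,odd=0
L=1*4+1=5  i=1*2+0=2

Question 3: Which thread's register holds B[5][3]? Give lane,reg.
c:3=>grp=3  r:5=>rB=0,tig=2,lo=1
L=3*4+2=14  i=0*2+1=1

14,1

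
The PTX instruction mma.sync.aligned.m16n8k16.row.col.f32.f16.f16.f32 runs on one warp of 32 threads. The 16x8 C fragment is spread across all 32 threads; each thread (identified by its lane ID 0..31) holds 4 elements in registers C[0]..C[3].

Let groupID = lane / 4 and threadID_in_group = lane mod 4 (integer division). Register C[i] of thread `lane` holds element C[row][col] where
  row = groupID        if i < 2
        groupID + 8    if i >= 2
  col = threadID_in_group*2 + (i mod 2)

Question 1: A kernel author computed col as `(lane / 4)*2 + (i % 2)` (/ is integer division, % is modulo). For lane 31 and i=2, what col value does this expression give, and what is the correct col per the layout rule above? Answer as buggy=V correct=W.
buggy=14 correct=6

`(lane / 4)*2 + (i % 2)`[31,2]->14
lane 31: gid=7 (31/4), tid=3 (31%4)
i=2: r=7+8=15, c=3*2+0=6
col: 14 vs 6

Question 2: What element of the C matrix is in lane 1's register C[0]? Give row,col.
0,2

1: grp=0,tig=1
[0] (0+0,1*2+0) = (0,2)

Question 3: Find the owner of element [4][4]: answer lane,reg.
r: 4->gid=4,r8=0  c: 4->tid=2,i&1=0
L=4*4+2=18  i=0*2+0=0

18,0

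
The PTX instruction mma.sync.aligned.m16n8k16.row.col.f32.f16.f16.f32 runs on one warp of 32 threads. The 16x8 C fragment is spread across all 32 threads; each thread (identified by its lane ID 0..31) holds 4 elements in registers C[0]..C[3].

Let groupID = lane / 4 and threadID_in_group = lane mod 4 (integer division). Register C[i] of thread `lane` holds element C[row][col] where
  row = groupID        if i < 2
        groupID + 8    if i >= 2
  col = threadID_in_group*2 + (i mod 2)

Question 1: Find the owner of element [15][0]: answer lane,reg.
28,2

r=15->g=7,rb=1  c=0->t=0,b0=0
L=7*4+0=28  i=1*2+0=2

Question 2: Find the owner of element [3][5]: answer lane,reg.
r: 3->gid=3,r8=0  c: 5->tid=2,i&1=1
L=3*4+2=14  i=0*2+1=1

14,1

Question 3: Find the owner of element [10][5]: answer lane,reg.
10,3

r: 10->gid=2,r8=1  c: 5->tid=2,i&1=1
L=2*4+2=10  i=1*2+1=3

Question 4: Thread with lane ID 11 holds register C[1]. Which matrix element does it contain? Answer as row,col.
2,7

lane 11: grp=2 (11/4), tig=3 (11%4)
i=1: r=2+0=2, c=3*2+1=7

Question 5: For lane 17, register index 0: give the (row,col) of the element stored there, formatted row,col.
4,2

lane 17->17/4=4, 17 mod 4=1
i=0  r:4+0->4  c:2·1+0->2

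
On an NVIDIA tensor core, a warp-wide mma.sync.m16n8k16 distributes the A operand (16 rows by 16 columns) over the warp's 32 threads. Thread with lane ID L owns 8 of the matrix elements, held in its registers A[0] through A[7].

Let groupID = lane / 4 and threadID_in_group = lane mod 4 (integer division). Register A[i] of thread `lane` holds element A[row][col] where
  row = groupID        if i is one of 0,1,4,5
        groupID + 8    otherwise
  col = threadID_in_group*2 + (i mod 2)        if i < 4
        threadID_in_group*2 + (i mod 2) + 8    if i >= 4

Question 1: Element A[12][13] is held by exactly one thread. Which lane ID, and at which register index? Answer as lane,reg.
r: 12->gid=4,r8=1  c: 13->c8=1,tid=2,i&1=1
L=4*4+2=18  i=1*4+1*2+1=7

18,7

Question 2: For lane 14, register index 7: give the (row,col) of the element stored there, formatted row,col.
L=14->g=14>>2=3, t=14&3=2
[7]->row 3+8=11  col 2·2+1+8=13

11,13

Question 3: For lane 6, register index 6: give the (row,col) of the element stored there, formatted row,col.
lane 6→6/4=1, 6 mod 4=2
i=6  r:1+8→9  c:2·2+0+8→12

9,12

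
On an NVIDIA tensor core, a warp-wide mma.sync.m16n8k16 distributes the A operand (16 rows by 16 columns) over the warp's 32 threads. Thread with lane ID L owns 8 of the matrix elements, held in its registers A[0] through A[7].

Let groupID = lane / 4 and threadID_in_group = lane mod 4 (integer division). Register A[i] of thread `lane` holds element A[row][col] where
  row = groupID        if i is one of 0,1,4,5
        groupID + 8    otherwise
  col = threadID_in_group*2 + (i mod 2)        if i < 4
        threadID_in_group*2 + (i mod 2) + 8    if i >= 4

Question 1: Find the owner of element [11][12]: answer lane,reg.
14,6

r=11->g=3,rb=1  c=12->cb=1,t=2,b0=0
L=3*4+2=14  i=1*4+1*2+0=6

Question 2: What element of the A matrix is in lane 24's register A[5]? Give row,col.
L=24=>grp=24>>2=6, tig=24&3=0
[5]=>row 6+0=6  col 0·2+1+8=9

6,9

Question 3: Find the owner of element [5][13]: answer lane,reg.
22,5

r: 5->gid=5,r8=0  c: 13->c8=1,tid=2,i&1=1
L=5*4+2=22  i=1*4+0*2+1=5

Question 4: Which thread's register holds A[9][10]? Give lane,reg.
5,6

r=9->g=1,rb=1  c=10->cb=1,t=1,b0=0
L=1*4+1=5  i=1*4+1*2+0=6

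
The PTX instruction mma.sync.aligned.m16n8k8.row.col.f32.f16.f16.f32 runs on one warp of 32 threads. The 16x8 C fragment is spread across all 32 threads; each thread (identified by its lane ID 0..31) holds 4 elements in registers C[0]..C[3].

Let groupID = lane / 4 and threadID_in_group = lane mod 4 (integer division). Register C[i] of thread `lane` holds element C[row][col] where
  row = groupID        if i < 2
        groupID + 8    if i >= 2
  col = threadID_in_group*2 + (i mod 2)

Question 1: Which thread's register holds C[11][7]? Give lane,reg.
r=11⇒gr=3,Rb=1  c=7⇒th=3,odd=1
L=3*4+3=15  i=1*2+1=3

15,3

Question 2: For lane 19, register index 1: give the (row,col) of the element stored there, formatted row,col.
lane 19=>19/4=4, 19 mod 4=3
i=1  r:4+0=>4  c:2·3+1=>7

4,7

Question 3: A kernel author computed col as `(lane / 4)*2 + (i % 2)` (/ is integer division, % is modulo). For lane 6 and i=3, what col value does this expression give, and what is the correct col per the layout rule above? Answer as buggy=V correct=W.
buggy=3 correct=5

`(lane / 4)*2 + (i % 2)`[6,3]=>3
L=6=>grp=6>>2=1, tig=6&3=2
[3]=>row 1+8=9  col 2·2+1=5
col: 3 vs 5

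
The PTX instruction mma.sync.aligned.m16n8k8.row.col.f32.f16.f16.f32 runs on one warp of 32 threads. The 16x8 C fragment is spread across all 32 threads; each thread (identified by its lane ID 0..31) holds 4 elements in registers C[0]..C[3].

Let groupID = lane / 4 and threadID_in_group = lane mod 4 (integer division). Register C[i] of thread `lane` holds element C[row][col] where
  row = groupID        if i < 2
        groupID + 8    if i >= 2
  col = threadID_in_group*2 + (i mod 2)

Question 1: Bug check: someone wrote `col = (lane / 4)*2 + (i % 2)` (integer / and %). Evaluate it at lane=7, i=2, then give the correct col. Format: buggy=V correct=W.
`(lane / 4)*2 + (i % 2)`[7,2]→2
L=7→G=7>>2=1, T=7&3=3
[2]→row 1+8=9  col 3·2+0=6
col: 2 vs 6

buggy=2 correct=6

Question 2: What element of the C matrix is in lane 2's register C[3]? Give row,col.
8,5

lane 2=>2/4=0, 2 mod 4=2
i=3  r:0+8=>8  c:2·2+1=>5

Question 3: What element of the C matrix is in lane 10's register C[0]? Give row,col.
lane 10: G=2 (10/4), T=2 (10%4)
i=0: r=2+0=2, c=2*2+0=4

2,4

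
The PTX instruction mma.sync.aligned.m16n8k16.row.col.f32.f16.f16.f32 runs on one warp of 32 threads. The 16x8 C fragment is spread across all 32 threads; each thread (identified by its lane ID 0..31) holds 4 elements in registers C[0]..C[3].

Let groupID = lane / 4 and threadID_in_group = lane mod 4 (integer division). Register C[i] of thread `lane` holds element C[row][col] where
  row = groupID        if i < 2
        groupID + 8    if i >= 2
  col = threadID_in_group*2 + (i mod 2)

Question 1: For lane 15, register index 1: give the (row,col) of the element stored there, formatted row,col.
lane 15: gid=3 (15/4), tid=3 (15%4)
i=1: r=3+0=3, c=3*2+1=7

3,7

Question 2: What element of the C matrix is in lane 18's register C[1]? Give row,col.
4,5

18: gid=4,tid=2
[1] (4+0,2*2+1) = (4,5)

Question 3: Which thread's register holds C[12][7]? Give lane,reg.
r=12->g=4,rb=1  c=7->t=3,b0=1
L=4*4+3=19  i=1*2+1=3

19,3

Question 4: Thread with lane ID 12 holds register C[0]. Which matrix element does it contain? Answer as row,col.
3,0

lane 12: gid=3 (12/4), tid=0 (12%4)
i=0: r=3+0=3, c=0*2+0=0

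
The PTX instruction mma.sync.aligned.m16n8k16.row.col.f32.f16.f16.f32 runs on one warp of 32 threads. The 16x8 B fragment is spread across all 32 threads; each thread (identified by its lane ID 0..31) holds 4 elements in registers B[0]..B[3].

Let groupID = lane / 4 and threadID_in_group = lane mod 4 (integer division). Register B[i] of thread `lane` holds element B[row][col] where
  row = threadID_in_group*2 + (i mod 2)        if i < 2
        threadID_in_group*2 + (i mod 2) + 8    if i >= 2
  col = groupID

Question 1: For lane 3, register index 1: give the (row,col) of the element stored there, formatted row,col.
3: gr=0,th=3
[1] (3*2+1+0,0) = (7,0)

7,0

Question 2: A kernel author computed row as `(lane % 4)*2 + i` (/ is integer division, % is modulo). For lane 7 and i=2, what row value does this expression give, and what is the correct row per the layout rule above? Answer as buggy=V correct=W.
`(lane % 4)*2 + i`[7,2]→8
L=7→G=7>>2=1, T=7&3=3
[2]→row 3·2+0+8=14  col G=1
row: 8 vs 14

buggy=8 correct=14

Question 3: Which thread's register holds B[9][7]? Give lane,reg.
c: 7->gid=7  r: 9->r8=1,tid=0,i&1=1
L=7*4+0=28  i=1*2+1=3

28,3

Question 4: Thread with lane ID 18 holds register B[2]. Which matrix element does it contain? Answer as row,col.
12,4

18: grp=4,tig=2
[2] (2*2+0+8,4) = (12,4)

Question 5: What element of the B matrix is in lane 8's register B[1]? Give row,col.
8: G=2,T=0
[1] (0*2+1+0,2) = (1,2)

1,2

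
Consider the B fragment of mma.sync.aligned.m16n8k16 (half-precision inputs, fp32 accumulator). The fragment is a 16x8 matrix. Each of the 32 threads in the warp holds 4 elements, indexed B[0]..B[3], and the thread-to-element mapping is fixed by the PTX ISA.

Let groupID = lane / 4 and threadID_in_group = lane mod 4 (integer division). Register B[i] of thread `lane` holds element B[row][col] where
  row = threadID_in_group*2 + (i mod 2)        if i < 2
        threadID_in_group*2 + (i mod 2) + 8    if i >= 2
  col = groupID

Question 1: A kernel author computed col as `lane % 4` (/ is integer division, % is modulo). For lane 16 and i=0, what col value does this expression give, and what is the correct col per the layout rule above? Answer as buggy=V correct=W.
buggy=0 correct=4

`lane % 4`[16,0]->0
L=16->gid=16>>2=4, tid=16&3=0
[0]->row 0·2+0+0=0  col gid=4
col: 0 vs 4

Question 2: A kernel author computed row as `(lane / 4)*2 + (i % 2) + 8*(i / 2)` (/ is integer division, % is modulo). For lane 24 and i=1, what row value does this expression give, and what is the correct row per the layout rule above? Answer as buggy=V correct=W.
`(lane / 4)*2 + (i % 2) + 8*(i / 2)`[24,1]->13
lane 24->24/4=6, 24 mod 4=0
i=1  r:2·0+1+0->1  c:6
row: 13 vs 1

buggy=13 correct=1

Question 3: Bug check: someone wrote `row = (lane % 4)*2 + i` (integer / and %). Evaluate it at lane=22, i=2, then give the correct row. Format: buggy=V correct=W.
buggy=6 correct=12

`(lane % 4)*2 + i`[22,2]->6
22: gid=5,tid=2
[2] (2*2+0+8,5) = (12,5)
row: 6 vs 12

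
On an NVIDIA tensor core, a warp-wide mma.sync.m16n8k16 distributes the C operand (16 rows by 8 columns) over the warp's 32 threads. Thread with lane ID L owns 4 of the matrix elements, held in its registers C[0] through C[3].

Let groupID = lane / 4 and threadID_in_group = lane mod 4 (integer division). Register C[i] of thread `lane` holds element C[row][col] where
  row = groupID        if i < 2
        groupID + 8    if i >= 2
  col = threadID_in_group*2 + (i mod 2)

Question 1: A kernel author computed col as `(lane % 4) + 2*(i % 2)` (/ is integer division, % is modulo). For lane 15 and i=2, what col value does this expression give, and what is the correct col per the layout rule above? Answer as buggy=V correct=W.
`(lane % 4) + 2*(i % 2)`[15,2]⇒3
L=15⇒gr=15>>2=3, th=15&3=3
[2]⇒row 3+8=11  col 3·2+0=6
col: 3 vs 6

buggy=3 correct=6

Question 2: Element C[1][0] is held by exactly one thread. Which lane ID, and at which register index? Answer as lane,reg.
r:1=>grp=1,rB=0  c:0=>tig=0,lo=0
L=1*4+0=4  i=0*2+0=0

4,0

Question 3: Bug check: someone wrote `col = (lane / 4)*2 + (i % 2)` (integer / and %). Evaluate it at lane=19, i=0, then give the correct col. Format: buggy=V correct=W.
buggy=8 correct=6

`(lane / 4)*2 + (i % 2)`[19,0]->8
19: gid=4,tid=3
[0] (4+0,3*2+0) = (4,6)
col: 8 vs 6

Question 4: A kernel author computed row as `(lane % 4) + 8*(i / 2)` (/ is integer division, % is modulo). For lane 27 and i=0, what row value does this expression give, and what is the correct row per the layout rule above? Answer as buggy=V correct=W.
`(lane % 4) + 8*(i / 2)`[27,0]→3
L=27→G=27>>2=6, T=27&3=3
[0]→row 6+0=6  col 3·2+0=6
row: 3 vs 6

buggy=3 correct=6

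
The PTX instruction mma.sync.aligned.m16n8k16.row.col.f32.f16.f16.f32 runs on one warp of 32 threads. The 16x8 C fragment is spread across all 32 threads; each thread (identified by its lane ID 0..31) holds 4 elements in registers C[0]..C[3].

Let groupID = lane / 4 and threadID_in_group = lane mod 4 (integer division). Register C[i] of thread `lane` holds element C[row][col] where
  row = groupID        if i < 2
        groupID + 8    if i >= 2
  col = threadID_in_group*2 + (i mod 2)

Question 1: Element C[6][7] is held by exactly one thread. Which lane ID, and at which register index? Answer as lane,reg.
27,1

r:6=>grp=6,rB=0  c:7=>tig=3,lo=1
L=6*4+3=27  i=0*2+1=1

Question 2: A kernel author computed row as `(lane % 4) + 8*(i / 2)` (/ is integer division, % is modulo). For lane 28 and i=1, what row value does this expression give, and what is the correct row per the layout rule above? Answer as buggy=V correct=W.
buggy=0 correct=7

`(lane % 4) + 8*(i / 2)`[28,1]→0
L=28→G=28>>2=7, T=28&3=0
[1]→row 7+0=7  col 0·2+1=1
row: 0 vs 7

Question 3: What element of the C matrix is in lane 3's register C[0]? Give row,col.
L=3→G=3>>2=0, T=3&3=3
[0]→row 0+0=0  col 3·2+0=6

0,6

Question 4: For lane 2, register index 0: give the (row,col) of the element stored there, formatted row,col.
0,4

lane 2: g=0 (2/4), t=2 (2%4)
i=0: r=0+0=0, c=2*2+0=4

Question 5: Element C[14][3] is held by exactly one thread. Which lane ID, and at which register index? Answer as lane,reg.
r:14=>grp=6,rB=1  c:3=>tig=1,lo=1
L=6*4+1=25  i=1*2+1=3

25,3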